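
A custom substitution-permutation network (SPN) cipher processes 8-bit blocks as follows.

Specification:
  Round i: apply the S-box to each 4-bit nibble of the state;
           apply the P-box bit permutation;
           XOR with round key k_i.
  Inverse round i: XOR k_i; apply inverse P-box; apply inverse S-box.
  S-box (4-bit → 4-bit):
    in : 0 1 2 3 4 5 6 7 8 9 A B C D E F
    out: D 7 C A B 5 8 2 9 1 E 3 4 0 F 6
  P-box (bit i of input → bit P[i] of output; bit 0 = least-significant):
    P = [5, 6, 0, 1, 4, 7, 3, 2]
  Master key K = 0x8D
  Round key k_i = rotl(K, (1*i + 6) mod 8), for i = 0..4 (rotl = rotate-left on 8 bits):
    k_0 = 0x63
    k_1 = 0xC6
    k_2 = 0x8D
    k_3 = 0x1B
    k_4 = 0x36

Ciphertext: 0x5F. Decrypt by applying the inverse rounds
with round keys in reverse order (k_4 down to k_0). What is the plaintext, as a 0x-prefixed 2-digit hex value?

s_0 = ciphertext = 0x5F
s_1 = InvRound(s_0, k_4) = 0xC1
s_2 = InvRound(s_1, k_3) = 0x13
s_3 = InvRound(s_2, k_2) = 0xE6
s_4 = InvRound(s_3, k_1) = 0xD9
s_5 = InvRound(s_4, k_0) = 0x18

0x18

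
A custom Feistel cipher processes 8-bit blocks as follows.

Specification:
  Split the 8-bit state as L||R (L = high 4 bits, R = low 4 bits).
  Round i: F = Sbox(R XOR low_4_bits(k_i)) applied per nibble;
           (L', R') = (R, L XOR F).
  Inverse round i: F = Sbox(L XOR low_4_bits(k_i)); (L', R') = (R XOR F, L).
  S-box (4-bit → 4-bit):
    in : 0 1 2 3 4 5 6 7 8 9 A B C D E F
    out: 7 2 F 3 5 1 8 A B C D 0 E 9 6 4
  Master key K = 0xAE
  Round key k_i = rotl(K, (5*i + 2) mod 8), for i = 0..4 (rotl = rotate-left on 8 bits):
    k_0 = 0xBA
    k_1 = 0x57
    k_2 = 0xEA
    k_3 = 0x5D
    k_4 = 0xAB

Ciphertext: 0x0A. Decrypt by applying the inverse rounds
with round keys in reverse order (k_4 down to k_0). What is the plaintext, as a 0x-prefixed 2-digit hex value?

s_0 = ciphertext = 0x0A
s_1 = InvRound(s_0, k_4) = 0xA0
s_2 = InvRound(s_1, k_3) = 0xAA
s_3 = InvRound(s_2, k_2) = 0xDA
s_4 = InvRound(s_3, k_1) = 0x7D
s_5 = InvRound(s_4, k_0) = 0x47

0x47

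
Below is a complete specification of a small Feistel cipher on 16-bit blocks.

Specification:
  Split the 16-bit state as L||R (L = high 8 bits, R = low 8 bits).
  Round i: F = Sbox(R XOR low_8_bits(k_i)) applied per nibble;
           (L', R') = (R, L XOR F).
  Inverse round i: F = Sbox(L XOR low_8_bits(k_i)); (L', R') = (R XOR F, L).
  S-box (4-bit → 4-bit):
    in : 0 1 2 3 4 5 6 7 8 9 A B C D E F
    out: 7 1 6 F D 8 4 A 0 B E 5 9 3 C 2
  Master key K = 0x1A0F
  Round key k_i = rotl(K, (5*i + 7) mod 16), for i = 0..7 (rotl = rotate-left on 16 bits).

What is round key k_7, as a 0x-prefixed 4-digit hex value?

K = 0x1A0F
k_0 = rotl(K, (5*0+7) mod 16) = rotl(K, 7) = 0x078D
k_1 = rotl(K, (5*1+7) mod 16) = rotl(K, 12) = 0xF1A0
k_2 = rotl(K, (5*2+7) mod 16) = rotl(K, 1) = 0x341E
k_3 = rotl(K, (5*3+7) mod 16) = rotl(K, 6) = 0x83C6
k_4 = rotl(K, (5*4+7) mod 16) = rotl(K, 11) = 0x78D0
k_5 = rotl(K, (5*5+7) mod 16) = rotl(K, 0) = 0x1A0F
k_6 = rotl(K, (5*6+7) mod 16) = rotl(K, 5) = 0x41E3
k_7 = rotl(K, (5*7+7) mod 16) = rotl(K, 10) = 0x3C68

0x3C68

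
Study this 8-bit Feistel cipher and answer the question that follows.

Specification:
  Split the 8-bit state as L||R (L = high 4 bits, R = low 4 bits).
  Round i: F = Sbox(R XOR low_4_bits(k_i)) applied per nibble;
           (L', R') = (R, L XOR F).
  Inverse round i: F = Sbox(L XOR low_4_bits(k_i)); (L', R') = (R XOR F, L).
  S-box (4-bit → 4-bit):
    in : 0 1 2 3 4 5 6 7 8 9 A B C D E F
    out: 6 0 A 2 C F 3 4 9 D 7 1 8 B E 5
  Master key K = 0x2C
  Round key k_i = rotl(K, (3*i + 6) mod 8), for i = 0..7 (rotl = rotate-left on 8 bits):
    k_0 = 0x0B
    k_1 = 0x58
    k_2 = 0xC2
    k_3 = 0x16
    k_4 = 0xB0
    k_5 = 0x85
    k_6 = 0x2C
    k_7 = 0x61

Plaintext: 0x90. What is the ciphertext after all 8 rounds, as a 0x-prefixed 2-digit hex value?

s_0 = plaintext = 0x90
s_1 = Round(s_0, k_0) = 0x08
s_2 = Round(s_1, k_1) = 0x86
s_3 = Round(s_2, k_2) = 0x64
s_4 = Round(s_3, k_3) = 0x4C
s_5 = Round(s_4, k_4) = 0xCC
s_6 = Round(s_5, k_5) = 0xC1
s_7 = Round(s_6, k_6) = 0x17
s_8 = Round(s_7, k_7) = 0x72

0x72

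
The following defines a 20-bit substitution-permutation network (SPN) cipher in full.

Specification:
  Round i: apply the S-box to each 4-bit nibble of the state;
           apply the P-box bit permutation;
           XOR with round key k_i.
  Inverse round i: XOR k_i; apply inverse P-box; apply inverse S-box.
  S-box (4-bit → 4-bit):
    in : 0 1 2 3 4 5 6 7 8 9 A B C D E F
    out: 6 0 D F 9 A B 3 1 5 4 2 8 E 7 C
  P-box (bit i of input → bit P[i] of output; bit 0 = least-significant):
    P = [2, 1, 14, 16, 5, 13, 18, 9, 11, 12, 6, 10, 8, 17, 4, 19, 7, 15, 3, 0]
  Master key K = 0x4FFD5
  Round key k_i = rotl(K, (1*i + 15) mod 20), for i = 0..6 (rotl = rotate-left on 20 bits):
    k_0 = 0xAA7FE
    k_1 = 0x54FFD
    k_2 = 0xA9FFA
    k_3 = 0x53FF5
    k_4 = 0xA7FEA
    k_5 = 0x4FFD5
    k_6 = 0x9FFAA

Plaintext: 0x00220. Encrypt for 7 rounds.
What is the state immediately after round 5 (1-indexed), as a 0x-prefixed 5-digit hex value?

s_0 = plaintext = 0x00220
s_1 = Round(s_0, k_0) = 0xC6984
s_2 = Round(s_1, k_1) = 0xE4698
s_3 = Round(s_2, k_2) = 0x60256
s_4 = Round(s_3, k_3) = 0x69122
s_5 = Round(s_4, k_4) = 0xFBC5F
s_6 = Round(s_5, k_5) = 0x799DC
s_7 = Round(s_6, k_6) = 0xC547A

0xFBC5F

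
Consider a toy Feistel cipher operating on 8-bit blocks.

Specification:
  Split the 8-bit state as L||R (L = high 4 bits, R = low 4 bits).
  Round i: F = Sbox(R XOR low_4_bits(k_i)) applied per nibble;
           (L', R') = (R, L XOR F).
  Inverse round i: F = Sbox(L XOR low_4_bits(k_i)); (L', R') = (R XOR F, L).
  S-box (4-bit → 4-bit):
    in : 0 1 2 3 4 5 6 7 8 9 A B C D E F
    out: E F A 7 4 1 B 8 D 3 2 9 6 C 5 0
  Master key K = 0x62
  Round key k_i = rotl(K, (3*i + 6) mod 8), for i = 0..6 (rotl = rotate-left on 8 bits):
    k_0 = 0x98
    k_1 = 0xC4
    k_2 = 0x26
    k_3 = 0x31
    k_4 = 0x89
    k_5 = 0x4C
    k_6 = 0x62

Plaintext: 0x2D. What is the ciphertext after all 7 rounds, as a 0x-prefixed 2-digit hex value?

s_0 = plaintext = 0x2D
s_1 = Round(s_0, k_0) = 0xD3
s_2 = Round(s_1, k_1) = 0x35
s_3 = Round(s_2, k_2) = 0x54
s_4 = Round(s_3, k_3) = 0x44
s_5 = Round(s_4, k_4) = 0x48
s_6 = Round(s_5, k_5) = 0x80
s_7 = Round(s_6, k_6) = 0x02

0x02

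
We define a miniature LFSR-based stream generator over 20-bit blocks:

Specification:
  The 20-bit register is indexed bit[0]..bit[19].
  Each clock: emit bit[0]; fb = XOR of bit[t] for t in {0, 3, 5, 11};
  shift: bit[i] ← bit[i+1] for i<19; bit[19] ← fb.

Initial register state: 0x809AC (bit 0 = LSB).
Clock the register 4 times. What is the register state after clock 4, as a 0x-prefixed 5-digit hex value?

0x5809A

reg_0 = 0x809AC
clock 1: out=0, reg = 0xC04D6
clock 2: out=0, reg = 0x6026B
clock 3: out=1, reg = 0xB0135
clock 4: out=1, reg = 0x5809A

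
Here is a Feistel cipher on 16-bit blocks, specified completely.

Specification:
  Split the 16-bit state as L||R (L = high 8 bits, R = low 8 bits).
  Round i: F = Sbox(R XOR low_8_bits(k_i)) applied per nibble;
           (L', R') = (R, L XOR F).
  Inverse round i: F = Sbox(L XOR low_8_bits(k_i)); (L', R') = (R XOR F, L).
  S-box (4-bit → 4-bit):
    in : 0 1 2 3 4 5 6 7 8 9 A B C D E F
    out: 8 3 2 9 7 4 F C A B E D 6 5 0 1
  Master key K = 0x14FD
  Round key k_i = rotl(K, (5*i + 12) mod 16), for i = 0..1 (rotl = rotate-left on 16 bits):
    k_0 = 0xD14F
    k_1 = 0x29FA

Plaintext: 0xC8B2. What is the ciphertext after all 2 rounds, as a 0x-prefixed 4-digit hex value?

s_0 = plaintext = 0xC8B2
s_1 = Round(s_0, k_0) = 0xB2DD
s_2 = Round(s_1, k_1) = 0xDD9E

0xDD9E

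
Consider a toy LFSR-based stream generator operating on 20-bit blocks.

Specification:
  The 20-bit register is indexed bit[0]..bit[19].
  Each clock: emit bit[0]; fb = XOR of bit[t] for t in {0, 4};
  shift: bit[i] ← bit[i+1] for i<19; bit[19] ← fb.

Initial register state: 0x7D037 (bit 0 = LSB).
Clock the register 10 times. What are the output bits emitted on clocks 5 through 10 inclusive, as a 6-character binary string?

reg_0 = 0x7D037
clock 1: out=1, reg = 0x3E81B
clock 2: out=1, reg = 0x1F40D
clock 3: out=1, reg = 0x8FA06
clock 4: out=0, reg = 0x47D03
clock 5: out=1, reg = 0xA3E81
clock 6: out=1, reg = 0xD1F40
clock 7: out=0, reg = 0x68FA0
clock 8: out=0, reg = 0x347D0
clock 9: out=0, reg = 0x9A3E8
clock 10: out=0, reg = 0x4D1F4

110000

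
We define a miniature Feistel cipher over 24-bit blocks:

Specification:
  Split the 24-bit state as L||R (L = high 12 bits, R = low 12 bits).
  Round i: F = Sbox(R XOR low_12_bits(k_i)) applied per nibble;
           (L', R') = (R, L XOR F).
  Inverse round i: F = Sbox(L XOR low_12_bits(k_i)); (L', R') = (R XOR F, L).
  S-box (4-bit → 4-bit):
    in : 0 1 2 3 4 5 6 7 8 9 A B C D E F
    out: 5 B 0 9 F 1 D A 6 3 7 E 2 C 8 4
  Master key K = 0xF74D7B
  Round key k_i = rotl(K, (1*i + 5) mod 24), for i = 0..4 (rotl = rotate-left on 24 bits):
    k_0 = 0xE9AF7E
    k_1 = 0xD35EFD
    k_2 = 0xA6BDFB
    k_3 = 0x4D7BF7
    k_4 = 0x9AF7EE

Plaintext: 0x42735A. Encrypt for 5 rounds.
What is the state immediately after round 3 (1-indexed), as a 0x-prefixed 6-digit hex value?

0x59B0FD

s_0 = plaintext = 0x42735A
s_1 = Round(s_0, k_0) = 0x35A628
s_2 = Round(s_1, k_1) = 0x62859B
s_3 = Round(s_2, k_2) = 0x59B0FD
s_4 = Round(s_3, k_3) = 0x0FDBCC
s_5 = Round(s_4, k_4) = 0xBCC2FD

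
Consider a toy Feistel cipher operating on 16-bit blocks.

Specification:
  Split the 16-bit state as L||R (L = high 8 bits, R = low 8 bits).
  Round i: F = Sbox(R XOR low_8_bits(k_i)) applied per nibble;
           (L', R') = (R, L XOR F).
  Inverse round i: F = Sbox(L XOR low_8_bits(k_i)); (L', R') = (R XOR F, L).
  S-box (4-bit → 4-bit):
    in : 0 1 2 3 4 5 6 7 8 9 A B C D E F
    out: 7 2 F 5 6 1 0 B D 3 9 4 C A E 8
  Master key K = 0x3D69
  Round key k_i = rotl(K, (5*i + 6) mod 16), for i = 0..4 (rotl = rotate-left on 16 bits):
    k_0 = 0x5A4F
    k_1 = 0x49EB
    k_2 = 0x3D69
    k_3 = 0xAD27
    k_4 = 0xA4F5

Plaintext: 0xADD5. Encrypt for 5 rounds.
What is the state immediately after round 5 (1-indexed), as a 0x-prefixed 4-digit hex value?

0xACF1

s_0 = plaintext = 0xADD5
s_1 = Round(s_0, k_0) = 0xD594
s_2 = Round(s_1, k_1) = 0x946D
s_3 = Round(s_2, k_2) = 0x6DE2
s_4 = Round(s_3, k_3) = 0xE2AC
s_5 = Round(s_4, k_4) = 0xACF1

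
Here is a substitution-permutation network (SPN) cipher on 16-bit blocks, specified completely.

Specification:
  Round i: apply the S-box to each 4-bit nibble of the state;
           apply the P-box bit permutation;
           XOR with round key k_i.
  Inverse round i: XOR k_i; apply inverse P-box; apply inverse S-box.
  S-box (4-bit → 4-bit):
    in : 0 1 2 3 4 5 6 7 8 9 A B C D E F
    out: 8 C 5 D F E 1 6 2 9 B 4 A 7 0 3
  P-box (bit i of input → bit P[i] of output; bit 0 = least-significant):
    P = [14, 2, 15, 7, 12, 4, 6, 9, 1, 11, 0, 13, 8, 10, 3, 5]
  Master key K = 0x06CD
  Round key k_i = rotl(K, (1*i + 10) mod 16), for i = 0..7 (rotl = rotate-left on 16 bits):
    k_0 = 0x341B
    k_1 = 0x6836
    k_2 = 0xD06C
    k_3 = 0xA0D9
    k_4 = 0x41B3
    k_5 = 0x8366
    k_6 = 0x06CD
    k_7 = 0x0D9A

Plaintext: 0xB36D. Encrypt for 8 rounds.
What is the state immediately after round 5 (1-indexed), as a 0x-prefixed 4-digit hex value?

0x8DF0

s_0 = plaintext = 0xB36D
s_1 = Round(s_0, k_0) = 0xC414
s_2 = Round(s_1, k_1) = 0x86D1
s_3 = Round(s_2, k_2) = 0x44BE
s_4 = Round(s_3, k_3) = 0x8DB2
s_5 = Round(s_4, k_4) = 0x8DF0
s_6 = Round(s_5, k_5) = 0x9FF5
s_7 = Round(s_6, k_6) = 0x9F7B
s_8 = Round(s_7, k_7) = 0x84E8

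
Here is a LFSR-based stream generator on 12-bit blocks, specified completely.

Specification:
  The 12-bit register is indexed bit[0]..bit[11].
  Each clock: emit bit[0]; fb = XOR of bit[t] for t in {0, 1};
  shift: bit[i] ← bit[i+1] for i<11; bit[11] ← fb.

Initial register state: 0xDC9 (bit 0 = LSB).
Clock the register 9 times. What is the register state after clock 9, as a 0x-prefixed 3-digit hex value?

reg_0 = 0xDC9
clock 1: out=1, reg = 0xEE4
clock 2: out=0, reg = 0x772
clock 3: out=0, reg = 0xBB9
clock 4: out=1, reg = 0xDDC
clock 5: out=0, reg = 0x6EE
clock 6: out=0, reg = 0xB77
clock 7: out=1, reg = 0x5BB
clock 8: out=1, reg = 0x2DD
clock 9: out=1, reg = 0x96E

0x96E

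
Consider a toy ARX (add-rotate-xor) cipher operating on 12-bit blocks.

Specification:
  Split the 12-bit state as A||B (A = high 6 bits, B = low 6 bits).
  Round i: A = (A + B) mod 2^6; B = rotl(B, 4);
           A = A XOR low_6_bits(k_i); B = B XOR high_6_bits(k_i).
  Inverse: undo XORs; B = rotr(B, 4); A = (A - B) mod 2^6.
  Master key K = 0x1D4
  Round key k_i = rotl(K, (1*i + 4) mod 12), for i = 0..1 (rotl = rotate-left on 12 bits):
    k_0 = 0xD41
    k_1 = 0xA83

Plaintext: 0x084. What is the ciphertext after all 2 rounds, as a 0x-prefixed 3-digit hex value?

s_0 = plaintext = 0x084
s_1 = Round(s_0, k_0) = 0x1F4
s_2 = Round(s_1, k_1) = 0xE27

0xE27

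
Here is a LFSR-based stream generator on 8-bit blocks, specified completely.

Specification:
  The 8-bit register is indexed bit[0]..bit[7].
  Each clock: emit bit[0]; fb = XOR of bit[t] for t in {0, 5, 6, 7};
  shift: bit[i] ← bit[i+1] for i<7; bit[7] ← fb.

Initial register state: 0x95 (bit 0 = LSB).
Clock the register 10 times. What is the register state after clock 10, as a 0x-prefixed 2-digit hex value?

reg_0 = 0x95
clock 1: out=1, reg = 0x4A
clock 2: out=0, reg = 0xA5
clock 3: out=1, reg = 0xD2
clock 4: out=0, reg = 0x69
clock 5: out=1, reg = 0xB4
clock 6: out=0, reg = 0x5A
clock 7: out=0, reg = 0xAD
clock 8: out=1, reg = 0xD6
clock 9: out=0, reg = 0x6B
clock 10: out=1, reg = 0xB5

0xB5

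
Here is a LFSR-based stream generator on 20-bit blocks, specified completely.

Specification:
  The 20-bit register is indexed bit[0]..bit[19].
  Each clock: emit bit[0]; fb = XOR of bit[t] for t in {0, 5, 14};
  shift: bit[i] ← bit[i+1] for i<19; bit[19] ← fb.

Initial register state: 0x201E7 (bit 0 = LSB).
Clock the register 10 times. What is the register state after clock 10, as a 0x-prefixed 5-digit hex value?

0x78080

reg_0 = 0x201E7
clock 1: out=1, reg = 0x100F3
clock 2: out=1, reg = 0x08079
clock 3: out=1, reg = 0x0403C
clock 4: out=0, reg = 0x0201E
clock 5: out=0, reg = 0x0100F
clock 6: out=1, reg = 0x80807
clock 7: out=1, reg = 0xC0403
clock 8: out=1, reg = 0xE0201
clock 9: out=1, reg = 0xF0100
clock 10: out=0, reg = 0x78080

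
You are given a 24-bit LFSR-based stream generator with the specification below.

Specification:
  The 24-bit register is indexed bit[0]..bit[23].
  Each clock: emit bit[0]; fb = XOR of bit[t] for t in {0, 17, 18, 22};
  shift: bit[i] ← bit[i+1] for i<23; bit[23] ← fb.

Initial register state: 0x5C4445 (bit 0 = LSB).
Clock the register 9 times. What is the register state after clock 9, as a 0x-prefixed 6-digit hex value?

0xECAE22

reg_0 = 0x5C4445
clock 1: out=1, reg = 0xAE2222
clock 2: out=0, reg = 0x571111
clock 3: out=1, reg = 0x2B8888
clock 4: out=0, reg = 0x95C444
clock 5: out=0, reg = 0xCAE222
clock 6: out=0, reg = 0x657111
clock 7: out=1, reg = 0xB2B888
clock 8: out=0, reg = 0xD95C44
clock 9: out=0, reg = 0xECAE22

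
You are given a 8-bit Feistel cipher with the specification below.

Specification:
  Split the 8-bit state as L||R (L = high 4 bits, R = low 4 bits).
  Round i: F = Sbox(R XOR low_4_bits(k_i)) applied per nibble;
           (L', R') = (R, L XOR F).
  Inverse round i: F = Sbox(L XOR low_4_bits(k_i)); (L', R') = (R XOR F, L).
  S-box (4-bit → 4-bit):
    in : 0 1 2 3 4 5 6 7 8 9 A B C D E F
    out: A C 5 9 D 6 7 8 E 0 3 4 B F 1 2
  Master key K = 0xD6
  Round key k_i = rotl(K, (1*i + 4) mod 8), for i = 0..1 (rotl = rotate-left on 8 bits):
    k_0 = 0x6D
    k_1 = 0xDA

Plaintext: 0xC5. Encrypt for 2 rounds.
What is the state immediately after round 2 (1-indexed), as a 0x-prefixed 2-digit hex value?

s_0 = plaintext = 0xC5
s_1 = Round(s_0, k_0) = 0x52
s_2 = Round(s_1, k_1) = 0x2B

0x2B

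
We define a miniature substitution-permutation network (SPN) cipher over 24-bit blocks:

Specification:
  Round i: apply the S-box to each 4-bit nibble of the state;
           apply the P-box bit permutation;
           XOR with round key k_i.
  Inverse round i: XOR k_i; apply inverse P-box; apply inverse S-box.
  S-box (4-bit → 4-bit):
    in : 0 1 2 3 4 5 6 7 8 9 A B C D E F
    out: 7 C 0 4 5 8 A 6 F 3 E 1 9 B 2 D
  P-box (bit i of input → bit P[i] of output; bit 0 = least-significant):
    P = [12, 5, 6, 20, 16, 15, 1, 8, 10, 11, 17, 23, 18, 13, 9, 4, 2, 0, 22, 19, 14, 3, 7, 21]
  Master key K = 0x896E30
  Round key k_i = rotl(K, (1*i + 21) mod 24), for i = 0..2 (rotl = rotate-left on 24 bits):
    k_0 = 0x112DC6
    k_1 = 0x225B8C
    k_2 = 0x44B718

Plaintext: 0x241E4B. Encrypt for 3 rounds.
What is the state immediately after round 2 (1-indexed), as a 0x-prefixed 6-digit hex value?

s_0 = plaintext = 0x241E4B
s_1 = Round(s_0, k_0) = 0x5037D0
s_2 = Round(s_1, k_1) = 0x41C0E9
s_3 = Round(s_2, k_2) = 0x0A6BA8

0x41C0E9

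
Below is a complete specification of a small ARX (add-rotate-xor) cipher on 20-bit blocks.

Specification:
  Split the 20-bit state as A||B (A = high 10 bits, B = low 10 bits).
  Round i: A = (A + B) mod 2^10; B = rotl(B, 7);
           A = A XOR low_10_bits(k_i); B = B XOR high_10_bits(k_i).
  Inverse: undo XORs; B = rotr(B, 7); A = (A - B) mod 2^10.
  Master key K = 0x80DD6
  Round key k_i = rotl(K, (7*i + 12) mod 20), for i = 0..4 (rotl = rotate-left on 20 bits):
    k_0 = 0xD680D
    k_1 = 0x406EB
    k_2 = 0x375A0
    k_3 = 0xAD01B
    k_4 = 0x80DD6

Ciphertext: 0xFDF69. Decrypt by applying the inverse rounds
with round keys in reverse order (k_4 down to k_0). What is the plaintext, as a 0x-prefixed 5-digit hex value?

s_0 = ciphertext = 0xFDF69
s_1 = InvRound(s_0, k_4) = 0xB3F52
s_2 = InvRound(s_1, k_3) = 0xE8733
s_3 = InvRound(s_2, k_2) = 0xA2B77
s_4 = InvRound(s_3, k_1) = 0x2B7B4
s_5 = InvRound(s_4, k_0) = 0x4BF71

0x4BF71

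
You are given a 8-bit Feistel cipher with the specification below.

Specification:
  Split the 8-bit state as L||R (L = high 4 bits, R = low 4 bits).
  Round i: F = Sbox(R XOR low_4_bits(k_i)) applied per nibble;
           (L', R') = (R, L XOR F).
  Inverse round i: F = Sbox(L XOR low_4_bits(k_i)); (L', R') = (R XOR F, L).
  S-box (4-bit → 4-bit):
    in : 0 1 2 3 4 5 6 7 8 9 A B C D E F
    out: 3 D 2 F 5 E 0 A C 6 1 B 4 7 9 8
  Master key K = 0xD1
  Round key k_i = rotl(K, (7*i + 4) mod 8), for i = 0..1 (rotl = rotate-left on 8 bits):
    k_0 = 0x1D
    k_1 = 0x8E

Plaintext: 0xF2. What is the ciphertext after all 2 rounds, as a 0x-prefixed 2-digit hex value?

s_0 = plaintext = 0xF2
s_1 = Round(s_0, k_0) = 0x27
s_2 = Round(s_1, k_1) = 0x74

0x74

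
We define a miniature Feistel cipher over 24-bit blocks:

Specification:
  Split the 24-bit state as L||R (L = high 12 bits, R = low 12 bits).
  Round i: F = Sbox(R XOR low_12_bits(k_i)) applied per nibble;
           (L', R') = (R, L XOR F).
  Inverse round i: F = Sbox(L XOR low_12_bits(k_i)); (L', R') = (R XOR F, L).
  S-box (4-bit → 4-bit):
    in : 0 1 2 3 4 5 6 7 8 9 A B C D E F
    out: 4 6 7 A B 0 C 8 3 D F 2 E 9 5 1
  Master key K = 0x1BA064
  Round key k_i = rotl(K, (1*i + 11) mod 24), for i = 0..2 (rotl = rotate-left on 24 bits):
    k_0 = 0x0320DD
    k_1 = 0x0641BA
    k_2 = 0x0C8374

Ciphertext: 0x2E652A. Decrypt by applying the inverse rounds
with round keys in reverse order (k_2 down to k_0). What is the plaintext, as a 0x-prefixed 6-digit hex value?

0x3C755E

s_0 = ciphertext = 0x2E652A
s_1 = InvRound(s_0, k_2) = 0x3FD2E6
s_2 = InvRound(s_1, k_1) = 0x55E3FD
s_3 = InvRound(s_2, k_0) = 0x3C755E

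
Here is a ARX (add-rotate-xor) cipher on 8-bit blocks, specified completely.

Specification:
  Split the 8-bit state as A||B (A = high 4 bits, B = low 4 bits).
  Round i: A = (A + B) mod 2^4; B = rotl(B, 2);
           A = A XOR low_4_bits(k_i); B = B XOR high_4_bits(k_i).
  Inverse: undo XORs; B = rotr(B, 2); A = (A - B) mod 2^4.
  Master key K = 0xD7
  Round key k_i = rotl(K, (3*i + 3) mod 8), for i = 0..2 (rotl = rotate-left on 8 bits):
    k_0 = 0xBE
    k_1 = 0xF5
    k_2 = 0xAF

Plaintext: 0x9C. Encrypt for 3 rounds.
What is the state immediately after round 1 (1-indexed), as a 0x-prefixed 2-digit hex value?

s_0 = plaintext = 0x9C
s_1 = Round(s_0, k_0) = 0xB8
s_2 = Round(s_1, k_1) = 0x6D
s_3 = Round(s_2, k_2) = 0xCD

0xB8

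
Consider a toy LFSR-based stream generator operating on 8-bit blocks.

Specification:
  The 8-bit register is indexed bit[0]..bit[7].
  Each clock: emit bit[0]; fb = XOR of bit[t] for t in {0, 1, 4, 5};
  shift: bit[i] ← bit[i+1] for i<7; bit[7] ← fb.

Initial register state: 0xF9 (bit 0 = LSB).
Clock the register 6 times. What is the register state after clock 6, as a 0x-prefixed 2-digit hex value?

reg_0 = 0xF9
clock 1: out=1, reg = 0xFC
clock 2: out=0, reg = 0x7E
clock 3: out=0, reg = 0xBF
clock 4: out=1, reg = 0x5F
clock 5: out=1, reg = 0xAF
clock 6: out=1, reg = 0xD7

0xD7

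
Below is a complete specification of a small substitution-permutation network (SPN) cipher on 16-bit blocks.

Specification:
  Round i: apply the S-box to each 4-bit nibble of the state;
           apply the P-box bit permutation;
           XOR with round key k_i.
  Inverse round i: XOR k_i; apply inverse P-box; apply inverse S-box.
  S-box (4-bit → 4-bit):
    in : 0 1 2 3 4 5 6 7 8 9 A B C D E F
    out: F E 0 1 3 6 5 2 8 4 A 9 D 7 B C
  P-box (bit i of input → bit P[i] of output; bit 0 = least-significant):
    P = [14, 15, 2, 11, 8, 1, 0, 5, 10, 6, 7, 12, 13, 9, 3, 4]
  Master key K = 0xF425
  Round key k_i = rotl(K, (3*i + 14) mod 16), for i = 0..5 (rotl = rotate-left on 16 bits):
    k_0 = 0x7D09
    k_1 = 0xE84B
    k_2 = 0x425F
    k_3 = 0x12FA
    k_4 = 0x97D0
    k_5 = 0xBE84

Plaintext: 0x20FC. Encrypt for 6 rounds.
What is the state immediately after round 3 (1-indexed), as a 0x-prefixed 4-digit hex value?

s_0 = plaintext = 0x20FC
s_1 = Round(s_0, k_0) = 0x21EC
s_2 = Round(s_1, k_1) = 0xB1AD
s_3 = Round(s_2, k_2) = 0xB2A9
s_4 = Round(s_3, k_3) = 0x32CC
s_5 = Round(s_4, k_4) = 0xFEF5
s_6 = Round(s_5, k_5) = 0x2AF9

0xB2A9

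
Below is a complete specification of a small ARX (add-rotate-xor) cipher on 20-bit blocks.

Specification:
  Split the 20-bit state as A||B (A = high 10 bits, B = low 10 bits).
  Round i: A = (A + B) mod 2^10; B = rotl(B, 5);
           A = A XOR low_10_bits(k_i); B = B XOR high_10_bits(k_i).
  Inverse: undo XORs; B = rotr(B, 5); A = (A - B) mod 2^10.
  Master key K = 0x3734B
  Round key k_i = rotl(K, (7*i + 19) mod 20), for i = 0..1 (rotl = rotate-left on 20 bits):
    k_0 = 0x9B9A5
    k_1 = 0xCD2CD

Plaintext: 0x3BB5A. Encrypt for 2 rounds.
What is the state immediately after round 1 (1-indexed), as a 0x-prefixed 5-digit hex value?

s_0 = plaintext = 0x3BB5A
s_1 = Round(s_0, k_0) = 0x7B534
s_2 = Round(s_1, k_1) = 0x7B1BD

0x7B534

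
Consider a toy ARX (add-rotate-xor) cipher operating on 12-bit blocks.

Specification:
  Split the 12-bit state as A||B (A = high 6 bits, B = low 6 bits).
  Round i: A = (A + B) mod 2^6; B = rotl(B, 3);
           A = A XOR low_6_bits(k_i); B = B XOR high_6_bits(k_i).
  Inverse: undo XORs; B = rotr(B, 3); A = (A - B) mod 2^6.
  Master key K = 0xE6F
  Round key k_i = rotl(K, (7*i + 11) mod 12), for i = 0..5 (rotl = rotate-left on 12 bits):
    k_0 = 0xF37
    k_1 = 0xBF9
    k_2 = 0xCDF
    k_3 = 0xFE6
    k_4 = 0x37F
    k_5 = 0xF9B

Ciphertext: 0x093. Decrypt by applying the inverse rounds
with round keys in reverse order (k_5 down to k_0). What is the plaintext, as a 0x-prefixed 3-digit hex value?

0x8AD

s_0 = ciphertext = 0x093
s_1 = InvRound(s_0, k_5) = 0xB2D
s_2 = InvRound(s_1, k_4) = 0x3C4
s_3 = InvRound(s_2, k_3) = 0x29F
s_4 = InvRound(s_3, k_2) = 0xC25
s_5 = InvRound(s_4, k_1) = 0xE11
s_6 = InvRound(s_5, k_0) = 0x8AD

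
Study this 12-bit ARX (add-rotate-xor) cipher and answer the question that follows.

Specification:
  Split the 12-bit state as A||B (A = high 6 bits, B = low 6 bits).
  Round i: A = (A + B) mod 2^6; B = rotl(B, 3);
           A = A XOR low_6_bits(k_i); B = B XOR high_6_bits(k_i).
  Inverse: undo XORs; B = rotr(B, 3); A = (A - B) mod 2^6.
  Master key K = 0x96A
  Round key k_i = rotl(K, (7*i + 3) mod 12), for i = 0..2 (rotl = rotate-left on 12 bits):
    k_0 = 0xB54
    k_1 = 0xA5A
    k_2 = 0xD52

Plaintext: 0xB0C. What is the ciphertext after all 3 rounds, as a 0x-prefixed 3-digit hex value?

0xE34

s_0 = plaintext = 0xB0C
s_1 = Round(s_0, k_0) = 0xB0C
s_2 = Round(s_1, k_1) = 0x888
s_3 = Round(s_2, k_2) = 0xE34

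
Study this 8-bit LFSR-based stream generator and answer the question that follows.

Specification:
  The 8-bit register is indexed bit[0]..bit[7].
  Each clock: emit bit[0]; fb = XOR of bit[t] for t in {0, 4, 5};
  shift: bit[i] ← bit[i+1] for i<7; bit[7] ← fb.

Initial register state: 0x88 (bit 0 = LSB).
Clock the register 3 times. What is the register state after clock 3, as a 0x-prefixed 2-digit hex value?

0x91

reg_0 = 0x88
clock 1: out=0, reg = 0x44
clock 2: out=0, reg = 0x22
clock 3: out=0, reg = 0x91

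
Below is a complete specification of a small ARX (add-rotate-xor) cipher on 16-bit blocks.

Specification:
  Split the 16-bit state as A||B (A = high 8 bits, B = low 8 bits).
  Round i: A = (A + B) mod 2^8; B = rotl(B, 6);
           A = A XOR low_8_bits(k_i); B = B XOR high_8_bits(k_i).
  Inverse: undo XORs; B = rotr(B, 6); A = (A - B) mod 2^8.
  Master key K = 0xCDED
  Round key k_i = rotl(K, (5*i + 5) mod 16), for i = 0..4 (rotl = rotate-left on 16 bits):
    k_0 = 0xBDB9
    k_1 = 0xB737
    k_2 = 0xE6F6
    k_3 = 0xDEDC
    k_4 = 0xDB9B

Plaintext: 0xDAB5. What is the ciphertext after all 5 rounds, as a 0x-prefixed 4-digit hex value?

s_0 = plaintext = 0xDAB5
s_1 = Round(s_0, k_0) = 0x36D0
s_2 = Round(s_1, k_1) = 0x3183
s_3 = Round(s_2, k_2) = 0x4206
s_4 = Round(s_3, k_3) = 0x945F
s_5 = Round(s_4, k_4) = 0x680C

0x680C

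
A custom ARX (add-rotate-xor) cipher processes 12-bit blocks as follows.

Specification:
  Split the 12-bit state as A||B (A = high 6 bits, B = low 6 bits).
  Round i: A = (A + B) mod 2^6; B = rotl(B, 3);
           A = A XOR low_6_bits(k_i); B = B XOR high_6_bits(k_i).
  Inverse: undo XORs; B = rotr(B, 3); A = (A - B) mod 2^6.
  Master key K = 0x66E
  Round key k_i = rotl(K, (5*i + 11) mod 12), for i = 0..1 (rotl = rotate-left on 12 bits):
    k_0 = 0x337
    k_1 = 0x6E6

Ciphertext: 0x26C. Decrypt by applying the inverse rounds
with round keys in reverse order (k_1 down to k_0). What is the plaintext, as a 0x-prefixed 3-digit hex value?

s_0 = ciphertext = 0x26C
s_1 = InvRound(s_0, k_1) = 0xC7E
s_2 = InvRound(s_1, k_0) = 0xC16

0xC16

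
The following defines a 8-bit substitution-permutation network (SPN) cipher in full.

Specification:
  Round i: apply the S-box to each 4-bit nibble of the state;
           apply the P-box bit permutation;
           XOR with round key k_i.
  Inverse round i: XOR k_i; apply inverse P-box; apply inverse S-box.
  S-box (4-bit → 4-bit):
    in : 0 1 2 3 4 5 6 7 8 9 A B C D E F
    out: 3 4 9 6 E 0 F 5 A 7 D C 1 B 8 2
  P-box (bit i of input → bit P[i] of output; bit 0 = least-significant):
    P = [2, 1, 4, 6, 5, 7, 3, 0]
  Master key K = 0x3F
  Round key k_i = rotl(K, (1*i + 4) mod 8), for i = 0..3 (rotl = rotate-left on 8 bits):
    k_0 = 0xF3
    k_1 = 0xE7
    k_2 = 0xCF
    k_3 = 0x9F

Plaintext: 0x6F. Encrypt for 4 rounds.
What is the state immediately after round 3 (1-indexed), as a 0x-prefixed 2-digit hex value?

0xE6

s_0 = plaintext = 0x6F
s_1 = Round(s_0, k_0) = 0x58
s_2 = Round(s_1, k_1) = 0xA5
s_3 = Round(s_2, k_2) = 0xE6
s_4 = Round(s_3, k_3) = 0xC8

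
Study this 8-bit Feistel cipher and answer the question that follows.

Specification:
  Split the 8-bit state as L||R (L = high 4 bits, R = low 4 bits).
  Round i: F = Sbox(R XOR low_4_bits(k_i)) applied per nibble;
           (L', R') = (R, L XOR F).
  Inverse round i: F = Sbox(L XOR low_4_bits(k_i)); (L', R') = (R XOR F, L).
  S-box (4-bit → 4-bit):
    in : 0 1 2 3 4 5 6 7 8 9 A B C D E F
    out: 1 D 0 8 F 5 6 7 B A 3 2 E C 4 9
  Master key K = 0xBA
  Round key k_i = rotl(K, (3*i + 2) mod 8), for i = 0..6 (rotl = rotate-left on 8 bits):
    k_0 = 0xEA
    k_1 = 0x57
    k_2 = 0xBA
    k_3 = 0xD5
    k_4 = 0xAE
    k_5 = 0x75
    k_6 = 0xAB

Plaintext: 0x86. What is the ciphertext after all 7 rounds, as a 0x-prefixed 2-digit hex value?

0x78

s_0 = plaintext = 0x86
s_1 = Round(s_0, k_0) = 0x66
s_2 = Round(s_1, k_1) = 0x6B
s_3 = Round(s_2, k_2) = 0xBB
s_4 = Round(s_3, k_3) = 0xBF
s_5 = Round(s_4, k_4) = 0xF6
s_6 = Round(s_5, k_5) = 0x67
s_7 = Round(s_6, k_6) = 0x78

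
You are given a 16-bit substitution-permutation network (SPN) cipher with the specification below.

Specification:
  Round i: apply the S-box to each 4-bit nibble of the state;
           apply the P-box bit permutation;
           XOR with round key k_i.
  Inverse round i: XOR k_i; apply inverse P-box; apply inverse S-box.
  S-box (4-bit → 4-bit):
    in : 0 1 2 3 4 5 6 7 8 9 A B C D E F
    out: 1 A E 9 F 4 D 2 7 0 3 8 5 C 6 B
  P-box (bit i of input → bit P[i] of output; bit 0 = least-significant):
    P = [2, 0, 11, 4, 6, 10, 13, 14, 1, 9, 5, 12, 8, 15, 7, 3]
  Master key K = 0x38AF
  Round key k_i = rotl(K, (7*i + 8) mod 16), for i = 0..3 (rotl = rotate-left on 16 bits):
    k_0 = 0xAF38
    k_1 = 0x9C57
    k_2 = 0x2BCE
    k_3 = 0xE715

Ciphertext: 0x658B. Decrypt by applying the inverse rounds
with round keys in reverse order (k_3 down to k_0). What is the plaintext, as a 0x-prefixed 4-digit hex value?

s_0 = ciphertext = 0x658B
s_1 = InvRound(s_0, k_3) = 0x2A93
s_2 = InvRound(s_1, k_2) = 0x390F
s_3 = InvRound(s_2, k_1) = 0xF98B
s_4 = InvRound(s_3, k_0) = 0x5411

0x5411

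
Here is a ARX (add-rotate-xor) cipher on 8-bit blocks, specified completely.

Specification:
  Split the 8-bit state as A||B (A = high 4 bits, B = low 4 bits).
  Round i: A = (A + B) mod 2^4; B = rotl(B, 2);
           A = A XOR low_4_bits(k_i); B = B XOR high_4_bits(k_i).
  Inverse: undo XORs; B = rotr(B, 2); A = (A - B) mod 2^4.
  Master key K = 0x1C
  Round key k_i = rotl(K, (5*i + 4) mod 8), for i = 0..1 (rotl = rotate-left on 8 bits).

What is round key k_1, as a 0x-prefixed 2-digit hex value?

K = 0x1C
k_0 = rotl(K, (5*0+4) mod 8) = rotl(K, 4) = 0xC1
k_1 = rotl(K, (5*1+4) mod 8) = rotl(K, 1) = 0x38

0x38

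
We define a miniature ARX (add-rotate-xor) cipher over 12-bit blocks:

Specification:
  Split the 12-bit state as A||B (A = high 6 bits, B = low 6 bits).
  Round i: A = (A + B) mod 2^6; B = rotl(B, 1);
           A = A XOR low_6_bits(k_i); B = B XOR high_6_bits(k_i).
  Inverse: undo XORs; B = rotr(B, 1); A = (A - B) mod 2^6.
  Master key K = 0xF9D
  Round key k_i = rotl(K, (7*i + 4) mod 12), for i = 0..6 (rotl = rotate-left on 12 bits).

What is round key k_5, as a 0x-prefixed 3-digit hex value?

K = 0xF9D
k_0 = rotl(K, (7*0+4) mod 12) = rotl(K, 4) = 0x9DF
k_1 = rotl(K, (7*1+4) mod 12) = rotl(K, 11) = 0xFCE
k_2 = rotl(K, (7*2+4) mod 12) = rotl(K, 6) = 0x77E
k_3 = rotl(K, (7*3+4) mod 12) = rotl(K, 1) = 0xF3B
k_4 = rotl(K, (7*4+4) mod 12) = rotl(K, 8) = 0xDF9
k_5 = rotl(K, (7*5+4) mod 12) = rotl(K, 3) = 0xCEF

0xCEF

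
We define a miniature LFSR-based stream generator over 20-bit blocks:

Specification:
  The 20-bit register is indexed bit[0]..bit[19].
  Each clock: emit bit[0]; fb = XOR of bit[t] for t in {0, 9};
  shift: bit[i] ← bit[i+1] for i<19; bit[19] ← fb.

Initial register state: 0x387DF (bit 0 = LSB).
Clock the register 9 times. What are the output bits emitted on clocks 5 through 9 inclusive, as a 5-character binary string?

reg_0 = 0x387DF
clock 1: out=1, reg = 0x1C3EF
clock 2: out=1, reg = 0x0E1F7
clock 3: out=1, reg = 0x870FB
clock 4: out=1, reg = 0xC387D
clock 5: out=1, reg = 0xE1C3E
clock 6: out=0, reg = 0x70E1F
clock 7: out=1, reg = 0x3870F
clock 8: out=1, reg = 0x1C387
clock 9: out=1, reg = 0x0E1C3

10111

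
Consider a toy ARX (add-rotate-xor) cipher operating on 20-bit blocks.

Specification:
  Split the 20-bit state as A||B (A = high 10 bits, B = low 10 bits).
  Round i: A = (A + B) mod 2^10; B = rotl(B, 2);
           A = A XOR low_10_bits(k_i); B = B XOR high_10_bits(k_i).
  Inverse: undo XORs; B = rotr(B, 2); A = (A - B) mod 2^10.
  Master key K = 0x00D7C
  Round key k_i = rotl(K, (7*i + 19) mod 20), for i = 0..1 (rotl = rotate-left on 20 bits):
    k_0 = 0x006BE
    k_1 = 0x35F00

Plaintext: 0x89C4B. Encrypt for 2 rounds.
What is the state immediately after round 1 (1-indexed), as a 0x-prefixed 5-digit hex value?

0x3312D

s_0 = plaintext = 0x89C4B
s_1 = Round(s_0, k_0) = 0x3312D
s_2 = Round(s_1, k_1) = 0xBE462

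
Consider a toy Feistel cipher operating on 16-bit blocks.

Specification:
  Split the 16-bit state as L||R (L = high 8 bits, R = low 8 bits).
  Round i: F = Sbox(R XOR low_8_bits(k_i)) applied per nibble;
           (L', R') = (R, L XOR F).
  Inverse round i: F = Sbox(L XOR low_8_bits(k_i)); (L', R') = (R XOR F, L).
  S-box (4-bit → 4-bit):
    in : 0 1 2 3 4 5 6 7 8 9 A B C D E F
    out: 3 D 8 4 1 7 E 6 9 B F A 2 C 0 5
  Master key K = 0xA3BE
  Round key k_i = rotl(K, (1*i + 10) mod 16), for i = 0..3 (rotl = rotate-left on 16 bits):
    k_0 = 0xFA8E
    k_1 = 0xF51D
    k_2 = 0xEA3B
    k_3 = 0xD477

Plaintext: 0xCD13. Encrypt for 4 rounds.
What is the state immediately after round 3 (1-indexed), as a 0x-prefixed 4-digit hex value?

s_0 = plaintext = 0xCD13
s_1 = Round(s_0, k_0) = 0x1371
s_2 = Round(s_1, k_1) = 0x71F1
s_3 = Round(s_2, k_2) = 0xF15E
s_4 = Round(s_3, k_3) = 0x5E7A

0xF15E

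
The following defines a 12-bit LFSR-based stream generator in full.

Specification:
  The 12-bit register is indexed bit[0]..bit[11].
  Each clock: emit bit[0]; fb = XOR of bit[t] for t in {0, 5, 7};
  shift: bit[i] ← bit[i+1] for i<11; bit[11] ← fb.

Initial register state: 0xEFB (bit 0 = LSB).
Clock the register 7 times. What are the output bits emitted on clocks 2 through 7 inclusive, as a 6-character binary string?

101111

reg_0 = 0xEFB
clock 1: out=1, reg = 0xF7D
clock 2: out=1, reg = 0x7BE
clock 3: out=0, reg = 0x3DF
clock 4: out=1, reg = 0x1EF
clock 5: out=1, reg = 0x8F7
clock 6: out=1, reg = 0xC7B
clock 7: out=1, reg = 0x63D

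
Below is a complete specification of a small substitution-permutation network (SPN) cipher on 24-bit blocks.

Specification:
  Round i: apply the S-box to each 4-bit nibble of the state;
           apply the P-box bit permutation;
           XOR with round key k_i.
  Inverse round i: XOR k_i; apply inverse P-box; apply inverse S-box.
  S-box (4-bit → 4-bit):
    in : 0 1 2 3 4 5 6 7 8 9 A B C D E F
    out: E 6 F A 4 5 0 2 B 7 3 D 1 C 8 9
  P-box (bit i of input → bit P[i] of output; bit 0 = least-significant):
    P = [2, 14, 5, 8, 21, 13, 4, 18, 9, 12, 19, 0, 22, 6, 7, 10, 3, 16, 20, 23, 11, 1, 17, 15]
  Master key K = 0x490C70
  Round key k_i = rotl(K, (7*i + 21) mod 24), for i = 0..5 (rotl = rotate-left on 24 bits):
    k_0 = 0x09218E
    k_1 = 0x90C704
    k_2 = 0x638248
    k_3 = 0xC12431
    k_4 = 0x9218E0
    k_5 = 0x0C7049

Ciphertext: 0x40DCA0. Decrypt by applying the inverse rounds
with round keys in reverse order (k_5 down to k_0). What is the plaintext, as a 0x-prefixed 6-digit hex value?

0xC34C98

s_0 = ciphertext = 0x40DCA0
s_1 = InvRound(s_0, k_5) = 0xFC2D34
s_2 = InvRound(s_1, k_4) = 0x46212F
s_3 = InvRound(s_2, k_3) = 0x18E6DF
s_4 = InvRound(s_3, k_2) = 0x11BD9A
s_5 = InvRound(s_4, k_1) = 0xA84A1A
s_6 = InvRound(s_5, k_0) = 0xC34C98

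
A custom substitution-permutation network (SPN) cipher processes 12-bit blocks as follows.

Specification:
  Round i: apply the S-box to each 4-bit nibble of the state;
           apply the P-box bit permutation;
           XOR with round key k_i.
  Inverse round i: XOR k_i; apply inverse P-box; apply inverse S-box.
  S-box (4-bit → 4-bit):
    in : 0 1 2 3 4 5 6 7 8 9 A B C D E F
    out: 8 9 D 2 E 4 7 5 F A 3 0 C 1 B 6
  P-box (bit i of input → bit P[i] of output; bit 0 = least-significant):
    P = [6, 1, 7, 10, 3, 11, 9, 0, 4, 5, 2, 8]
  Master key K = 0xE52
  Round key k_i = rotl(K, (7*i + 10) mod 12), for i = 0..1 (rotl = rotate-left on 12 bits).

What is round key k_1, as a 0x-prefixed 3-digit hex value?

0xA5C

K = 0xE52
k_0 = rotl(K, (7*0+10) mod 12) = rotl(K, 10) = 0xB94
k_1 = rotl(K, (7*1+10) mod 12) = rotl(K, 5) = 0xA5C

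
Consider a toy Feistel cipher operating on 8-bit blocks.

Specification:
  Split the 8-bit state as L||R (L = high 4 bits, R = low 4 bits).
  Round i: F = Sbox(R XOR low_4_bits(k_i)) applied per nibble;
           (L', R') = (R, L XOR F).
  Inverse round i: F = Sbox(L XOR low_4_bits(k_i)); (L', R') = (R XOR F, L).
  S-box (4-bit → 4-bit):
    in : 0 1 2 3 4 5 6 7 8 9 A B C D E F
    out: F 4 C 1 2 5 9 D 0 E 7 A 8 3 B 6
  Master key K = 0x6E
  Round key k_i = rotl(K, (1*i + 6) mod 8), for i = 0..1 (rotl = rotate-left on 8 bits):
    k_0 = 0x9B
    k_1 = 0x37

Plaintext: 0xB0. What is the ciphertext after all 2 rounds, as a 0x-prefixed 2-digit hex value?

0x19

s_0 = plaintext = 0xB0
s_1 = Round(s_0, k_0) = 0x01
s_2 = Round(s_1, k_1) = 0x19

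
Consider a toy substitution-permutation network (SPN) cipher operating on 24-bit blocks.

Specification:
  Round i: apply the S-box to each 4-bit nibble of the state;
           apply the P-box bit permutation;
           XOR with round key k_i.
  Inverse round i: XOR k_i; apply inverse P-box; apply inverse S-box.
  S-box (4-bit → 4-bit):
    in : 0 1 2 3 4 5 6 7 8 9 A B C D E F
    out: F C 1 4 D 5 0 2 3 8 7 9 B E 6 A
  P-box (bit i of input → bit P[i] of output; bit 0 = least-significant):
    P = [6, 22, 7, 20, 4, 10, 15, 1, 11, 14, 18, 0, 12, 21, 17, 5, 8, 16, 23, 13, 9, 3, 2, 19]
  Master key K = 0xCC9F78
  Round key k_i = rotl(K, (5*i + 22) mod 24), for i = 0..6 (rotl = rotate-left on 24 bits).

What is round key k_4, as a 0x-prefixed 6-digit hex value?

K = 0xCC9F78
k_0 = rotl(K, (5*0+22) mod 24) = rotl(K, 22) = 0x3327DE
k_1 = rotl(K, (5*1+22) mod 24) = rotl(K, 3) = 0x64FBC6
k_2 = rotl(K, (5*2+22) mod 24) = rotl(K, 8) = 0x9F78CC
k_3 = rotl(K, (5*3+22) mod 24) = rotl(K, 13) = 0xEF1993
k_4 = rotl(K, (5*4+22) mod 24) = rotl(K, 18) = 0xE3327D

0xE3327D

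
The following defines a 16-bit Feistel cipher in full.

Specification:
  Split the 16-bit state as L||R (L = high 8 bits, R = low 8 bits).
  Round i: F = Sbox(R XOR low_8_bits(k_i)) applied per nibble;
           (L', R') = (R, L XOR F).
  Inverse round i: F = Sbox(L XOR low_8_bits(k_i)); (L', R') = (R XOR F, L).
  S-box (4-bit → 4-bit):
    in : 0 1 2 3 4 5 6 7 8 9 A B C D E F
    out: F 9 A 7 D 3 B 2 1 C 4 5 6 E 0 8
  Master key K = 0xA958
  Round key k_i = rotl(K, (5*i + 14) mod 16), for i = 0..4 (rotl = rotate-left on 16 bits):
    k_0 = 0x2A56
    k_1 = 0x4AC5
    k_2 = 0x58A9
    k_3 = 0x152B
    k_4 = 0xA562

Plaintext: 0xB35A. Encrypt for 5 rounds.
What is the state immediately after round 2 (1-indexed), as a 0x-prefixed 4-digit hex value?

0x4545

s_0 = plaintext = 0xB35A
s_1 = Round(s_0, k_0) = 0x5A45
s_2 = Round(s_1, k_1) = 0x4545
s_3 = Round(s_2, k_2) = 0x4543
s_4 = Round(s_3, k_3) = 0x43F4
s_5 = Round(s_4, k_4) = 0xF488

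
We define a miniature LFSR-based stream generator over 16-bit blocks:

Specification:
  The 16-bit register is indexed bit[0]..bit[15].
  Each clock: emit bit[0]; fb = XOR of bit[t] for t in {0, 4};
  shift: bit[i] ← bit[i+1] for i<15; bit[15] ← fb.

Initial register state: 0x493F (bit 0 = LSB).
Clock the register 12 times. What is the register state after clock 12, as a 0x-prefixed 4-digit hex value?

0xDAC4

reg_0 = 0x493F
clock 1: out=1, reg = 0x249F
clock 2: out=1, reg = 0x124F
clock 3: out=1, reg = 0x8927
clock 4: out=1, reg = 0xC493
clock 5: out=1, reg = 0x6249
clock 6: out=1, reg = 0xB124
clock 7: out=0, reg = 0x5892
clock 8: out=0, reg = 0xAC49
clock 9: out=1, reg = 0xD624
clock 10: out=0, reg = 0x6B12
clock 11: out=0, reg = 0xB589
clock 12: out=1, reg = 0xDAC4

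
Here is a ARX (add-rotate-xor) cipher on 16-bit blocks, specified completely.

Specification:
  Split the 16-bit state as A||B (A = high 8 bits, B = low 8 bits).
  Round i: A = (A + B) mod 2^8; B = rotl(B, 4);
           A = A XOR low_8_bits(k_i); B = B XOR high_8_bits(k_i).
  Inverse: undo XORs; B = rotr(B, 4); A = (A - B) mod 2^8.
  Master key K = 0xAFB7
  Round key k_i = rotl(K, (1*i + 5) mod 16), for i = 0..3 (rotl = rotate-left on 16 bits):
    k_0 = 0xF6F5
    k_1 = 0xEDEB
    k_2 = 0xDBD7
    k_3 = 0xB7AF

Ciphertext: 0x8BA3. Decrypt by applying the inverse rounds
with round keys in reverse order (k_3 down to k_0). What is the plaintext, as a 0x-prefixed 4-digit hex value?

0xBE2B

s_0 = ciphertext = 0x8BA3
s_1 = InvRound(s_0, k_3) = 0xE341
s_2 = InvRound(s_1, k_2) = 0x8BA9
s_3 = InvRound(s_2, k_1) = 0x1C44
s_4 = InvRound(s_3, k_0) = 0xBE2B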